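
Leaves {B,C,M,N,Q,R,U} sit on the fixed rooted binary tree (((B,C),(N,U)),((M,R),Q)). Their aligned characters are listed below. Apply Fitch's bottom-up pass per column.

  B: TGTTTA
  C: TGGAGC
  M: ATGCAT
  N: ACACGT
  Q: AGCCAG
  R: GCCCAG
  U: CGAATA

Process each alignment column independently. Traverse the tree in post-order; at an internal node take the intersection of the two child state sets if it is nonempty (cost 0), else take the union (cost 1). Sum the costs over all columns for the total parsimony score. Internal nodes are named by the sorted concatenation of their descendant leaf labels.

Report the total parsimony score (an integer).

20

site 0, node BC: B={T} ∩ C={T} → {T} (+0)
site 0, node NU: N={A} ∪ U={C} → {A,C} (+1)
site 0, node BCNU: BC={T} ∪ NU={A,C} → {A,C,T} (+1)
site 0, node MR: M={A} ∪ R={G} → {A,G} (+1)
site 0, node MQR: MR={A,G} ∩ Q={A} → {A} (+0)
site 0, node BCMNQRU: BCNU={A,C,T} ∩ MQR={A} → {A} (+0)
site 1, node BC: B={G} ∩ C={G} → {G} (+0)
site 1, node NU: N={C} ∪ U={G} → {C,G} (+1)
site 1, node BCNU: BC={G} ∩ NU={C,G} → {G} (+0)
site 1, node MR: M={T} ∪ R={C} → {C,T} (+1)
site 1, node MQR: MR={C,T} ∪ Q={G} → {C,G,T} (+1)
site 1, node BCMNQRU: BCNU={G} ∩ MQR={C,G,T} → {G} (+0)
site 2, node BC: B={T} ∪ C={G} → {G,T} (+1)
site 2, node NU: N={A} ∩ U={A} → {A} (+0)
site 2, node BCNU: BC={G,T} ∪ NU={A} → {A,G,T} (+1)
site 2, node MR: M={G} ∪ R={C} → {C,G} (+1)
site 2, node MQR: MR={C,G} ∩ Q={C} → {C} (+0)
site 2, node BCMNQRU: BCNU={A,G,T} ∪ MQR={C} → {A,C,G,T} (+1)
site 3, node BC: B={T} ∪ C={A} → {A,T} (+1)
site 3, node NU: N={C} ∪ U={A} → {A,C} (+1)
site 3, node BCNU: BC={A,T} ∩ NU={A,C} → {A} (+0)
site 3, node MR: M={C} ∩ R={C} → {C} (+0)
site 3, node MQR: MR={C} ∩ Q={C} → {C} (+0)
site 3, node BCMNQRU: BCNU={A} ∪ MQR={C} → {A,C} (+1)
site 4, node BC: B={T} ∪ C={G} → {G,T} (+1)
site 4, node NU: N={G} ∪ U={T} → {G,T} (+1)
site 4, node BCNU: BC={G,T} ∩ NU={G,T} → {G,T} (+0)
site 4, node MR: M={A} ∩ R={A} → {A} (+0)
site 4, node MQR: MR={A} ∩ Q={A} → {A} (+0)
site 4, node BCMNQRU: BCNU={G,T} ∪ MQR={A} → {A,G,T} (+1)
site 5, node BC: B={A} ∪ C={C} → {A,C} (+1)
site 5, node NU: N={T} ∪ U={A} → {A,T} (+1)
site 5, node BCNU: BC={A,C} ∩ NU={A,T} → {A} (+0)
site 5, node MR: M={T} ∪ R={G} → {G,T} (+1)
site 5, node MQR: MR={G,T} ∩ Q={G} → {G} (+0)
site 5, node BCMNQRU: BCNU={A} ∪ MQR={G} → {A,G} (+1)
per-site changes: [3, 3, 4, 3, 3, 4]; total = 20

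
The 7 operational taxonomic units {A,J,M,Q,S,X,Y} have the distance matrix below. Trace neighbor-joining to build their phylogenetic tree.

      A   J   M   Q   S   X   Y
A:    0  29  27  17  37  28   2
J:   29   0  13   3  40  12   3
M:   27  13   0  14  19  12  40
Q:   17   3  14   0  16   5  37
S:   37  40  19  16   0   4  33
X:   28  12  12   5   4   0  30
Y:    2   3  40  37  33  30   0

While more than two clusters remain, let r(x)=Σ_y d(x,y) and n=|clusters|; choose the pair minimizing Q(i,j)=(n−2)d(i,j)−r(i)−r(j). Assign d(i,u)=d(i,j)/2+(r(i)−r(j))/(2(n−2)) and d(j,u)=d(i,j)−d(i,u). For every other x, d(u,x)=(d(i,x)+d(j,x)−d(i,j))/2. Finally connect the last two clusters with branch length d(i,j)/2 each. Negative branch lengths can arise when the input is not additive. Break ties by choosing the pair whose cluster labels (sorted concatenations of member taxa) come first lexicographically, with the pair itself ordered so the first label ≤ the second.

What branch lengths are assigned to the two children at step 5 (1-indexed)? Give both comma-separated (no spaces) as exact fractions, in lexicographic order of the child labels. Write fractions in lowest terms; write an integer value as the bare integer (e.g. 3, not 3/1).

iteration 1: select A,Y (d=2, Q=-275); attach at lengths (1/2, 3/2); label the merged cluster AY
  updated: d(AY,J)=15, d(AY,M)=65/2, d(AY,Q)=26, d(AY,S)=34, d(AY,X)=28
iteration 2: select AY,J (d=15, Q=-317/2); attach at lengths (225/16, 15/16); label the merged cluster AJY
  updated: d(AJY,M)=61/4, d(AJY,Q)=7, d(AJY,S)=59/2, d(AJY,X)=25/2
iteration 3: select S,X (d=4, Q=-90); attach at lengths (47/6, -23/6); label the merged cluster SX
  updated: d(AJY,SX)=19, d(M,SX)=27/2, d(Q,SX)=17/2
iteration 4: select AJY,Q (d=7, Q=-227/4); attach at lengths (103/16, 9/16); label the merged cluster AJQY
  updated: d(AJQY,M)=89/8, d(AJQY,SX)=41/4
iteration 5: select AJQY,M (d=89/8, Q=-279/8); attach at lengths (63/16, 115/16); label the merged cluster AJMQY
  updated: d(AJMQY,SX)=101/16
iteration 6: select AJMQY,SX (d=101/16); attach at lengths (101/32, 101/32); label the merged cluster AJMQSXY
final tree: (((((A:1/2,Y:3/2):225/16,J:15/16):103/16,Q:9/16):63/16,M:115/16):101/32,(S:47/6,X:-23/6):101/32)
total length: 727/16

63/16,115/16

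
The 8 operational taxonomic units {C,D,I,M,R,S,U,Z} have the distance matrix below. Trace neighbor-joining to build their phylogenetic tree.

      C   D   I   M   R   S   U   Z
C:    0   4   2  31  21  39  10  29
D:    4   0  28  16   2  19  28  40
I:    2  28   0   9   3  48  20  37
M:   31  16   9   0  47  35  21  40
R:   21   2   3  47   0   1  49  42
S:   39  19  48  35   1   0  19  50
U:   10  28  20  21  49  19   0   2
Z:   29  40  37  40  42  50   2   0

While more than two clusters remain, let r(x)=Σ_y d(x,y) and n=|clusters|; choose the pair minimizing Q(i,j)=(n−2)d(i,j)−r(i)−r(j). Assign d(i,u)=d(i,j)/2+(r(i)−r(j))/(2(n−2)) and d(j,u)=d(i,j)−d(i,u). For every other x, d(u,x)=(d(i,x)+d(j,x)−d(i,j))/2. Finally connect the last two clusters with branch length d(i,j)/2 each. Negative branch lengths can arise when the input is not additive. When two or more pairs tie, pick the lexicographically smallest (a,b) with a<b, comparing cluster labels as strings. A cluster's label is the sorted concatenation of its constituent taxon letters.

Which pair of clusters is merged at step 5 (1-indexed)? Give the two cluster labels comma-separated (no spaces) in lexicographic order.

step 1: merge (U,Z) at d=2, Q=-377; branch lengths U→-79/12, Z→103/12; new cluster UZ
  updated: d(C,UZ)=37/2, d(D,UZ)=33, d(I,UZ)=55/2, d(M,UZ)=59/2, d(R,UZ)=89/2, d(S,UZ)=67/2
step 2: merge (R,S) at d=1, Q=-289; branch lengths R→-26/5, S→31/5; new cluster RS
  updated: d(C,RS)=59/2, d(D,RS)=10, d(I,RS)=25, d(M,RS)=81/2, d(RS,UZ)=77/2
step 3: merge (D,RS) at d=10, Q=-389/2; branch lengths D→-25/16, RS→185/16; new cluster DRS
  updated: d(C,DRS)=47/4, d(DRS,I)=43/2, d(DRS,M)=93/4, d(DRS,UZ)=123/4
step 4: merge (I,M) at d=9, Q=-503/4; branch lengths I→-23/24, M→239/24; new cluster IM
  updated: d(C,IM)=12, d(DRS,IM)=143/8, d(IM,UZ)=24
step 5: merge (C,DRS) at d=47/4, Q=-633/8; branch lengths C→43/32, DRS→333/32; new cluster CDRS
  updated: d(CDRS,IM)=145/16, d(CDRS,UZ)=75/4
step 6: merge (CDRS,IM) at d=145/16, Q=-829/16; branch lengths CDRS→61/32, IM→229/32; new cluster CDIMRS
  updated: d(CDIMRS,UZ)=539/32
step 7: merge (CDIMRS,UZ) at d=539/32; branch lengths CDIMRS→539/64, UZ→539/64; new cluster CDIMRSUZ
final tree: (((C:43/32,(D:-25/16,(R:-26/5,S:31/5):185/16):333/32):61/32,(I:-23/24,M:239/24):229/32):539/64,(U:-79/12,Z:103/12):539/64)
total length: 1909/32

C,DRS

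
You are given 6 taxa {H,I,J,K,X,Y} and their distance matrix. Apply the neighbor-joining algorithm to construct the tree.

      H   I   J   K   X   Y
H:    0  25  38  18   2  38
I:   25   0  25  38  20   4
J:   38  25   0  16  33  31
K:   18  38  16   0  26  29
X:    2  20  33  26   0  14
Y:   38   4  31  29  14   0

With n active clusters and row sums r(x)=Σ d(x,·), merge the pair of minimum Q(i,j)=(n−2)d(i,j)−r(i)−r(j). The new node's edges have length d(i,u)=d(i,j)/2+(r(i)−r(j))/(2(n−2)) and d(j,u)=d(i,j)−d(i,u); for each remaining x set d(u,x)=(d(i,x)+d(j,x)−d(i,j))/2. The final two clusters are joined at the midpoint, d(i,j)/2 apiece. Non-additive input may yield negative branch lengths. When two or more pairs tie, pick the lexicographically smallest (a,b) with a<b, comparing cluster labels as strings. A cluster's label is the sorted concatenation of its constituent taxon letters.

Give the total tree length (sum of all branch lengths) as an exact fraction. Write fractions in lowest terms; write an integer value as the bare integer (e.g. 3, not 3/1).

423/8

iteration 1: select I,Y (d=4, Q=-212); attach at lengths (3/2, 5/2); label the merged cluster IY
  updated: d(H,IY)=59/2, d(IY,J)=26, d(IY,K)=63/2, d(IY,X)=15
iteration 2: select H,X (d=2, Q=-315/2); attach at lengths (35/12, -11/12); label the merged cluster HX
  updated: d(HX,IY)=85/4, d(HX,J)=69/2, d(HX,K)=21
iteration 3: select HX,IY (d=85/4, Q=-113); attach at lengths (81/8, 89/8); label the merged cluster HIXY
  updated: d(HIXY,J)=157/8, d(HIXY,K)=125/8
iteration 4: select HIXY,J (d=157/8, Q=-205/4); attach at lengths (77/8, 10); label the merged cluster HIJXY
  updated: d(HIJXY,K)=6
iteration 5: select HIJXY,K (d=6); attach at lengths (3, 3); label the merged cluster HIJKXY
final tree: ((((H:35/12,X:-11/12):81/8,(I:3/2,Y:5/2):89/8):77/8,J:10):3,K:3)
total length: 423/8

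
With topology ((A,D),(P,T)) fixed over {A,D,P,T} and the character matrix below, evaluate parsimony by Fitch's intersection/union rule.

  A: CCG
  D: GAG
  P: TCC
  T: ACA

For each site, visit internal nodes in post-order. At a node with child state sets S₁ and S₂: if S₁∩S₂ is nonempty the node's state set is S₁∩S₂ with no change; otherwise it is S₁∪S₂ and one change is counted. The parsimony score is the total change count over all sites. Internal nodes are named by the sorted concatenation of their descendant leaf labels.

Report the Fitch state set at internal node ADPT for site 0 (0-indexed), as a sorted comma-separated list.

[col 0] AD: children A:{C}, D:{G} ∪→ {C,G}; cost 1
[col 0] PT: children P:{T}, T:{A} ∪→ {A,T}; cost 1
[col 0] ADPT: children AD:{C,G}, PT:{A,T} ∪→ {A,C,G,T}; cost 1
[col 1] AD: children A:{C}, D:{A} ∪→ {A,C}; cost 1
[col 1] PT: children P:{C}, T:{C} ∩→ {C}; cost 0
[col 1] ADPT: children AD:{A,C}, PT:{C} ∩→ {C}; cost 0
[col 2] AD: children A:{G}, D:{G} ∩→ {G}; cost 0
[col 2] PT: children P:{C}, T:{A} ∪→ {A,C}; cost 1
[col 2] ADPT: children AD:{G}, PT:{A,C} ∪→ {A,C,G}; cost 1
per-site changes: [3, 1, 2]; total = 6

A,C,G,T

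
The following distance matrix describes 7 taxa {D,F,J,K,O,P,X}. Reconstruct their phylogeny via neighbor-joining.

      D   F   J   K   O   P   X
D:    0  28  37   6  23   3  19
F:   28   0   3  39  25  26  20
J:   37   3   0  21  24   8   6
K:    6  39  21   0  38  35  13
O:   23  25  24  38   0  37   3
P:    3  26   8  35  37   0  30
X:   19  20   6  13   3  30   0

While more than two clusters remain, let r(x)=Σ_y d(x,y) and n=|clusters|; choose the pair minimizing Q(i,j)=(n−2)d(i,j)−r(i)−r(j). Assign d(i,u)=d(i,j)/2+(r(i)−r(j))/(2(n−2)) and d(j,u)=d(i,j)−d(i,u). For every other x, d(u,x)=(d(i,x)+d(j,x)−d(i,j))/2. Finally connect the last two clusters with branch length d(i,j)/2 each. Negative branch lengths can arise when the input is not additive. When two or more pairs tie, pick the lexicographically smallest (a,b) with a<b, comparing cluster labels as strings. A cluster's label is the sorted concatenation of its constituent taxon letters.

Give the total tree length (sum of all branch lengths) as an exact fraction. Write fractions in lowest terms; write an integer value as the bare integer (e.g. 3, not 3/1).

1. join D+P (d=3, Q=-240) ⇒ DP; edges |D|=-4/5, |P|=19/5
  updated: d(DP,F)=51/2, d(DP,J)=21, d(DP,K)=19, d(DP,O)=57/2, d(DP,X)=23
2. join F+J (d=3, Q=-351/2) ⇒ FJ; edges |F|=99/16, |J|=-51/16
  updated: d(DP,FJ)=87/4, d(FJ,K)=57/2, d(FJ,O)=23, d(FJ,X)=23/2
3. join O+X (d=3, Q=-134) ⇒ OX; edges |O|=17/2, |X|=-11/2
  updated: d(DP,OX)=97/4, d(FJ,OX)=63/4, d(K,OX)=24
4. join DP+K (d=19, Q=-197/2) ⇒ DKP; edges |DP|=63/8, |K|=89/8
  updated: d(DKP,FJ)=125/8, d(DKP,OX)=117/8
5. join DKP+FJ (d=125/8, Q=-46) ⇒ DFJKP; edges |DKP|=29/4, |FJ|=67/8
  updated: d(DFJKP,OX)=59/8
6. join DFJKP+OX (d=59/8) ⇒ DFJKOPX; edges |DFJKP|=59/16, |OX|=59/16
final tree: ((((D:-4/5,P:19/5):63/8,K:89/8):29/4,(F:99/16,J:-51/16):67/8):59/16,(O:17/2,X:-11/2):59/16)
total length: 51

51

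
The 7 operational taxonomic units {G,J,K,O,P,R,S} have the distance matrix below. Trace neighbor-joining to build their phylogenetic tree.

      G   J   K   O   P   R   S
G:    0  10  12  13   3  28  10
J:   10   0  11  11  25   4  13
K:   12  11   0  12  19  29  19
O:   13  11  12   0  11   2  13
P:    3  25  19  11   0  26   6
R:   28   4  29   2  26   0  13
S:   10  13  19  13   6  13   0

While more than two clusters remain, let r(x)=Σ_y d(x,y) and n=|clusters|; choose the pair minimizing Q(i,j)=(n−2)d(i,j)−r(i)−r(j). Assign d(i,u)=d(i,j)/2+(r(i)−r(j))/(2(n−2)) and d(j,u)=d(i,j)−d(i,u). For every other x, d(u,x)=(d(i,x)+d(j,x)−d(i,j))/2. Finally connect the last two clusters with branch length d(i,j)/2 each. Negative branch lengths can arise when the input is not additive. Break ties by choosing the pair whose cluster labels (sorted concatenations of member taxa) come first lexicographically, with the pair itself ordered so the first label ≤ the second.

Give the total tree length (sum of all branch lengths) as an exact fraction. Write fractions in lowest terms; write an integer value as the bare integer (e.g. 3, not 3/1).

step 1: merge (J,R) at d=4, Q=-156; branch lengths J→-4/5, R→24/5; new cluster JR
  updated: d(G,JR)=17, d(JR,K)=18, d(JR,O)=9/2, d(JR,P)=47/2, d(JR,S)=11
step 2: merge (JR,O) at d=9/2, Q=-219/2; branch lengths JR→77/16, O→-5/16; new cluster JOR
  updated: d(G,JOR)=51/4, d(JOR,K)=51/4, d(JOR,P)=15, d(JOR,S)=39/4
step 3: merge (JOR,K) at d=51/4, Q=-299/4; branch lengths JOR→103/24, K→203/24; new cluster JKOR
  updated: d(G,JKOR)=6, d(JKOR,P)=85/8, d(JKOR,S)=8
step 4: merge (G,P) at d=3, Q=-261/8; branch lengths G→43/32, P→53/32; new cluster GP
  updated: d(GP,JKOR)=109/16, d(GP,S)=13/2
step 5: merge (GP,JKOR) at d=109/16, Q=-341/16; branch lengths GP→85/32, JKOR→133/32; new cluster GJKOPR
  updated: d(GJKOPR,S)=123/32
step 6: merge (GJKOPR,S) at d=123/32; branch lengths GJKOPR→123/64, S→123/64; new cluster GJKOPRS
final tree: (((G:43/32,P:53/32):85/32,(((J:-4/5,R:24/5):77/16,O:-5/16):103/24,K:203/24):133/32):123/64,S:123/64)
total length: 1117/32

1117/32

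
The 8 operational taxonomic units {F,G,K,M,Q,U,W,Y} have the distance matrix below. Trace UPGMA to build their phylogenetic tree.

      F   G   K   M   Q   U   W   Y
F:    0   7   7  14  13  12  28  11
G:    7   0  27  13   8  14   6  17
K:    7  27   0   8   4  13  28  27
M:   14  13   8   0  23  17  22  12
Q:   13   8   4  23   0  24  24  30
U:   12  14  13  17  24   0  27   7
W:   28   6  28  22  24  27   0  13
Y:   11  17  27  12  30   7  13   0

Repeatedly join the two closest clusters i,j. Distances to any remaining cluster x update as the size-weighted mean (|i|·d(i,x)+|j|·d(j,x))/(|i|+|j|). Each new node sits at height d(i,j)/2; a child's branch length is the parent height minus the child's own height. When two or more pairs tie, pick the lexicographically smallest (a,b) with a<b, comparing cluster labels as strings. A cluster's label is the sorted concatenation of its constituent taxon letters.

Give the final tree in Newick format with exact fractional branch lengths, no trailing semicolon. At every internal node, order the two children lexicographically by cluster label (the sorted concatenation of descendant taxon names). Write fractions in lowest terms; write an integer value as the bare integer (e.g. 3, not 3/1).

1. join K+Q (d=4) ⇒ KQ; edges |K|=2, |Q|=2
  updated: d(F,KQ)=10, d(G,KQ)=35/2, d(KQ,M)=31/2, d(KQ,U)=37/2, d(KQ,W)=26, d(KQ,Y)=57/2
2. join G+W (d=6) ⇒ GW; edges |G|=3, |W|=3
  updated: d(F,GW)=35/2, d(GW,KQ)=87/4, d(GW,M)=35/2, d(GW,U)=41/2, d(GW,Y)=15
3. join U+Y (d=7) ⇒ UY; edges |U|=7/2, |Y|=7/2
  updated: d(F,UY)=23/2, d(GW,UY)=71/4, d(KQ,UY)=47/2, d(M,UY)=29/2
4. join F+KQ (d=10) ⇒ FKQ; edges |F|=5, |KQ|=3
  updated: d(FKQ,GW)=61/3, d(FKQ,M)=15, d(FKQ,UY)=39/2
5. join M+UY (d=29/2) ⇒ MUY; edges |M|=29/4, |UY|=15/4
  updated: d(FKQ,MUY)=18, d(GW,MUY)=53/3
6. join GW+MUY (d=53/3) ⇒ GMUWY; edges |GW|=35/6, |MUY|=19/12
  updated: d(FKQ,GMUWY)=284/15
7. join FKQ+GMUWY (d=284/15) ⇒ FGKMQUWY; edges |FKQ|=67/15, |GMUWY|=19/30
final tree: ((F:5,(K:2,Q:2):3):67/15,((G:3,W:3):35/6,(M:29/4,(U:7/2,Y:7/2):15/4):19/12):19/30)
total length: 2911/60

((F:5,(K:2,Q:2):3):67/15,((G:3,W:3):35/6,(M:29/4,(U:7/2,Y:7/2):15/4):19/12):19/30)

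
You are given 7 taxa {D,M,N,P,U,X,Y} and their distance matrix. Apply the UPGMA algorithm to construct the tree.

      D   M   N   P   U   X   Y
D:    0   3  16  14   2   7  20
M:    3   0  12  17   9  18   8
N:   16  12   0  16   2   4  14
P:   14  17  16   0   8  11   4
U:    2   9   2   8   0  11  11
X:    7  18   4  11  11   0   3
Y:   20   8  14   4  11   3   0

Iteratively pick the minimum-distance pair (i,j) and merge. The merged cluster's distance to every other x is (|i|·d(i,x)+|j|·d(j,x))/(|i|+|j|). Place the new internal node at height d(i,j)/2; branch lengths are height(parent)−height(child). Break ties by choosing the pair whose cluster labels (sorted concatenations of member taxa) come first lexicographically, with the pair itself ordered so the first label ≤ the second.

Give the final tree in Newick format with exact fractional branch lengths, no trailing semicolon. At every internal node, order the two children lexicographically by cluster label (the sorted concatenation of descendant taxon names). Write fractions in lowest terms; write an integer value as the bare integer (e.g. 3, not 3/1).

iteration 1: select D,U (d=2); attach at lengths (1, 1); label the merged cluster DU
  updated: d(DU,M)=6, d(DU,N)=9, d(DU,P)=11, d(DU,X)=9, d(DU,Y)=31/2
iteration 2: select X,Y (d=3); attach at lengths (3/2, 3/2); label the merged cluster XY
  updated: d(DU,XY)=49/4, d(M,XY)=13, d(N,XY)=9, d(P,XY)=15/2
iteration 3: select DU,M (d=6); attach at lengths (2, 3); label the merged cluster DMU
  updated: d(DMU,N)=10, d(DMU,P)=13, d(DMU,XY)=25/2
iteration 4: select P,XY (d=15/2); attach at lengths (15/4, 9/4); label the merged cluster PXY
  updated: d(DMU,PXY)=38/3, d(N,PXY)=34/3
iteration 5: select DMU,N (d=10); attach at lengths (2, 5); label the merged cluster DMNU
  updated: d(DMNU,PXY)=37/3
iteration 6: select DMNU,PXY (d=37/3); attach at lengths (7/6, 29/12); label the merged cluster DMNPUXY
final tree: ((((D:1,U:1):2,M:3):2,N:5):7/6,(P:15/4,(X:3/2,Y:3/2):9/4):29/12)
total length: 319/12

((((D:1,U:1):2,M:3):2,N:5):7/6,(P:15/4,(X:3/2,Y:3/2):9/4):29/12)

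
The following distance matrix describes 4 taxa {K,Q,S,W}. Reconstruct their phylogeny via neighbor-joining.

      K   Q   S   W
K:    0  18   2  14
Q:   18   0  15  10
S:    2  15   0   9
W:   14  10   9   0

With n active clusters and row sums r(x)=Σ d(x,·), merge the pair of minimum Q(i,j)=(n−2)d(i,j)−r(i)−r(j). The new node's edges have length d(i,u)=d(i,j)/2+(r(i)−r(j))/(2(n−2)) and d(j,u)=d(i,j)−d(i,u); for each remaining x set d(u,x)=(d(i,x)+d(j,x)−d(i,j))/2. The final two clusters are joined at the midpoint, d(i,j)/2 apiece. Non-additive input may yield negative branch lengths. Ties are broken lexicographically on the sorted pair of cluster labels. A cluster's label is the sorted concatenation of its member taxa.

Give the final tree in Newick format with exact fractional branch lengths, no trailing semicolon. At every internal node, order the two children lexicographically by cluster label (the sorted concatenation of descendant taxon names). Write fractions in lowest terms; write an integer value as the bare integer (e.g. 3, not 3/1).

(((K:3,S:-1):8,Q:15/2):5/4,W:5/4)

iteration 1: select K,S (d=2, Q=-56); attach at lengths (3, -1); label the merged cluster KS
  updated: d(KS,Q)=31/2, d(KS,W)=21/2
iteration 2: select KS,Q (d=31/2, Q=-36); attach at lengths (8, 15/2); label the merged cluster KQS
  updated: d(KQS,W)=5/2
iteration 3: select KQS,W (d=5/2); attach at lengths (5/4, 5/4); label the merged cluster KQSW
final tree: (((K:3,S:-1):8,Q:15/2):5/4,W:5/4)
total length: 20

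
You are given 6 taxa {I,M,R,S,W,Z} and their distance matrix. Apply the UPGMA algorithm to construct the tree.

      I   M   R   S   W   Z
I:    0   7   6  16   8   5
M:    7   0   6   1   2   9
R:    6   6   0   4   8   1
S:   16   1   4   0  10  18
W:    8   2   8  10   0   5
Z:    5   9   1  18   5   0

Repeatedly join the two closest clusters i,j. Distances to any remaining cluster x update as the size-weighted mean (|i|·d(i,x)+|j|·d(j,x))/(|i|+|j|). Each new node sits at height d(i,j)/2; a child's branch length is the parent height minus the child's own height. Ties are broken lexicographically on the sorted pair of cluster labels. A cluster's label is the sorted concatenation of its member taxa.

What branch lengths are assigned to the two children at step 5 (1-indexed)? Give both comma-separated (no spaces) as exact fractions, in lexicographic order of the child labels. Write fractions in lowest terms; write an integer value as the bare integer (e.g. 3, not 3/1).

7/4,3/2

step 1: merge (M,S) at d=1; branch lengths M→1/2, S→1/2; new cluster MS
  updated: d(I,MS)=23/2, d(MS,R)=5, d(MS,W)=6, d(MS,Z)=27/2
step 2: merge (R,Z) at d=1; branch lengths R→1/2, Z→1/2; new cluster RZ
  updated: d(I,RZ)=11/2, d(MS,RZ)=37/4, d(RZ,W)=13/2
step 3: merge (I,RZ) at d=11/2; branch lengths I→11/4, RZ→9/4; new cluster IRZ
  updated: d(IRZ,MS)=10, d(IRZ,W)=7
step 4: merge (MS,W) at d=6; branch lengths MS→5/2, W→3; new cluster MSW
  updated: d(IRZ,MSW)=9
step 5: merge (IRZ,MSW) at d=9; branch lengths IRZ→7/4, MSW→3/2; new cluster IMRSWZ
final tree: ((I:11/4,(R:1/2,Z:1/2):9/4):7/4,((M:1/2,S:1/2):5/2,W:3):3/2)
total length: 63/4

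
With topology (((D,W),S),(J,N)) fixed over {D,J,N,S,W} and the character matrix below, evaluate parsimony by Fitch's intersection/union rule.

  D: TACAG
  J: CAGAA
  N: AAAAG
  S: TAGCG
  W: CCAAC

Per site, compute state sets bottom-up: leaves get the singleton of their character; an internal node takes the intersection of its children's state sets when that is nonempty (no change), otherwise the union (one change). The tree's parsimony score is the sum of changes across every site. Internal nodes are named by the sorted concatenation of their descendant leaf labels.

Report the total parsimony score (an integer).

[col 0] DW: children D:{T}, W:{C} ∪→ {C,T}; cost 1
[col 0] DSW: children DW:{C,T}, S:{T} ∩→ {T}; cost 0
[col 0] JN: children J:{C}, N:{A} ∪→ {A,C}; cost 1
[col 0] DJNSW: children DSW:{T}, JN:{A,C} ∪→ {A,C,T}; cost 1
[col 1] DW: children D:{A}, W:{C} ∪→ {A,C}; cost 1
[col 1] DSW: children DW:{A,C}, S:{A} ∩→ {A}; cost 0
[col 1] JN: children J:{A}, N:{A} ∩→ {A}; cost 0
[col 1] DJNSW: children DSW:{A}, JN:{A} ∩→ {A}; cost 0
[col 2] DW: children D:{C}, W:{A} ∪→ {A,C}; cost 1
[col 2] DSW: children DW:{A,C}, S:{G} ∪→ {A,C,G}; cost 1
[col 2] JN: children J:{G}, N:{A} ∪→ {A,G}; cost 1
[col 2] DJNSW: children DSW:{A,C,G}, JN:{A,G} ∩→ {A,G}; cost 0
[col 3] DW: children D:{A}, W:{A} ∩→ {A}; cost 0
[col 3] DSW: children DW:{A}, S:{C} ∪→ {A,C}; cost 1
[col 3] JN: children J:{A}, N:{A} ∩→ {A}; cost 0
[col 3] DJNSW: children DSW:{A,C}, JN:{A} ∩→ {A}; cost 0
[col 4] DW: children D:{G}, W:{C} ∪→ {C,G}; cost 1
[col 4] DSW: children DW:{C,G}, S:{G} ∩→ {G}; cost 0
[col 4] JN: children J:{A}, N:{G} ∪→ {A,G}; cost 1
[col 4] DJNSW: children DSW:{G}, JN:{A,G} ∩→ {G}; cost 0
per-site changes: [3, 1, 3, 1, 2]; total = 10

10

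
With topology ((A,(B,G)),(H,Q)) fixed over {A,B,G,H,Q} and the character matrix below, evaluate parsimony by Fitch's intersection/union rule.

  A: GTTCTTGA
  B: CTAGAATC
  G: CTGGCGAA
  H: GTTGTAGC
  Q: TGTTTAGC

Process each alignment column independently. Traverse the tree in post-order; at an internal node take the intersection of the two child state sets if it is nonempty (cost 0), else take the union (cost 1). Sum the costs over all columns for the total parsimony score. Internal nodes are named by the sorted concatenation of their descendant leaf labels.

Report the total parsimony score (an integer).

15

site 0, node BG: B={C} ∩ G={C} → {C} (+0)
site 0, node ABG: A={G} ∪ BG={C} → {C,G} (+1)
site 0, node HQ: H={G} ∪ Q={T} → {G,T} (+1)
site 0, node ABGHQ: ABG={C,G} ∩ HQ={G,T} → {G} (+0)
site 1, node BG: B={T} ∩ G={T} → {T} (+0)
site 1, node ABG: A={T} ∩ BG={T} → {T} (+0)
site 1, node HQ: H={T} ∪ Q={G} → {G,T} (+1)
site 1, node ABGHQ: ABG={T} ∩ HQ={G,T} → {T} (+0)
site 2, node BG: B={A} ∪ G={G} → {A,G} (+1)
site 2, node ABG: A={T} ∪ BG={A,G} → {A,G,T} (+1)
site 2, node HQ: H={T} ∩ Q={T} → {T} (+0)
site 2, node ABGHQ: ABG={A,G,T} ∩ HQ={T} → {T} (+0)
site 3, node BG: B={G} ∩ G={G} → {G} (+0)
site 3, node ABG: A={C} ∪ BG={G} → {C,G} (+1)
site 3, node HQ: H={G} ∪ Q={T} → {G,T} (+1)
site 3, node ABGHQ: ABG={C,G} ∩ HQ={G,T} → {G} (+0)
site 4, node BG: B={A} ∪ G={C} → {A,C} (+1)
site 4, node ABG: A={T} ∪ BG={A,C} → {A,C,T} (+1)
site 4, node HQ: H={T} ∩ Q={T} → {T} (+0)
site 4, node ABGHQ: ABG={A,C,T} ∩ HQ={T} → {T} (+0)
site 5, node BG: B={A} ∪ G={G} → {A,G} (+1)
site 5, node ABG: A={T} ∪ BG={A,G} → {A,G,T} (+1)
site 5, node HQ: H={A} ∩ Q={A} → {A} (+0)
site 5, node ABGHQ: ABG={A,G,T} ∩ HQ={A} → {A} (+0)
site 6, node BG: B={T} ∪ G={A} → {A,T} (+1)
site 6, node ABG: A={G} ∪ BG={A,T} → {A,G,T} (+1)
site 6, node HQ: H={G} ∩ Q={G} → {G} (+0)
site 6, node ABGHQ: ABG={A,G,T} ∩ HQ={G} → {G} (+0)
site 7, node BG: B={C} ∪ G={A} → {A,C} (+1)
site 7, node ABG: A={A} ∩ BG={A,C} → {A} (+0)
site 7, node HQ: H={C} ∩ Q={C} → {C} (+0)
site 7, node ABGHQ: ABG={A} ∪ HQ={C} → {A,C} (+1)
per-site changes: [2, 1, 2, 2, 2, 2, 2, 2]; total = 15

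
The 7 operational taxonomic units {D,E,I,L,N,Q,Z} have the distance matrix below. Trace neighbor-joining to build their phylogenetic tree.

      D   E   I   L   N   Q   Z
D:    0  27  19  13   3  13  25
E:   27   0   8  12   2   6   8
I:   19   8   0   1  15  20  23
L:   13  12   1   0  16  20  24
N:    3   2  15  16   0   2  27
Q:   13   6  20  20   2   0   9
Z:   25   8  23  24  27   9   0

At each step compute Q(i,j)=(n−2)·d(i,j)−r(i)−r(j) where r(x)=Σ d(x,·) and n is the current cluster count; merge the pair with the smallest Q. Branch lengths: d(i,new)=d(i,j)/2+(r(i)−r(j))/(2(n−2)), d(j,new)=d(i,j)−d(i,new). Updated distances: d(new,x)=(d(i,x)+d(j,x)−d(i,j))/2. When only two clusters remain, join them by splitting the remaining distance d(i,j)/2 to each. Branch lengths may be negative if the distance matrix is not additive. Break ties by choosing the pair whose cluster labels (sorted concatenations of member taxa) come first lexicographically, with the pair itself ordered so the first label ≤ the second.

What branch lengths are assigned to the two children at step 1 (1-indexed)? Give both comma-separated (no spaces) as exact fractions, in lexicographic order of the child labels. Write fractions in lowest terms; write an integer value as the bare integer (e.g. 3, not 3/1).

1/2,1/2

1. join I+L (d=1, Q=-167) ⇒ IL; edges |I|=1/2, |L|=1/2
  updated: d(D,IL)=31/2, d(E,IL)=19/2, d(IL,N)=15, d(IL,Q)=39/2, d(IL,Z)=23
2. join D+N (d=3, Q=-241/2) ⇒ DN; edges |D|=93/16, |N|=-45/16
  updated: d(DN,E)=13, d(DN,IL)=55/4, d(DN,Q)=6, d(DN,Z)=49/2
3. join DN+IL (d=55/4, Q=-327/4) ⇒ DILN; edges |DN|=131/24, |IL|=199/24
  updated: d(DILN,E)=35/8, d(DILN,Q)=47/8, d(DILN,Z)=135/8
4. join DILN+E (d=35/8, Q=-147/4) ⇒ DEILN; edges |DILN|=35/8, |E|=0
  updated: d(DEILN,Q)=15/4, d(DEILN,Z)=41/4
5. join DEILN+Q (d=15/4, Q=-23) ⇒ DEILNQ; edges |DEILN|=5/2, |Q|=5/4
  updated: d(DEILNQ,Z)=31/4
6. join DEILNQ+Z (d=31/4) ⇒ DEILNQZ; edges |DEILNQ|=31/8, |Z|=31/8
final tree: (((((D:93/16,N:-45/16):131/24,(I:1/2,L:1/2):199/24):35/8,E:0):5/2,Q:5/4):31/8,Z:31/8)
total length: 269/8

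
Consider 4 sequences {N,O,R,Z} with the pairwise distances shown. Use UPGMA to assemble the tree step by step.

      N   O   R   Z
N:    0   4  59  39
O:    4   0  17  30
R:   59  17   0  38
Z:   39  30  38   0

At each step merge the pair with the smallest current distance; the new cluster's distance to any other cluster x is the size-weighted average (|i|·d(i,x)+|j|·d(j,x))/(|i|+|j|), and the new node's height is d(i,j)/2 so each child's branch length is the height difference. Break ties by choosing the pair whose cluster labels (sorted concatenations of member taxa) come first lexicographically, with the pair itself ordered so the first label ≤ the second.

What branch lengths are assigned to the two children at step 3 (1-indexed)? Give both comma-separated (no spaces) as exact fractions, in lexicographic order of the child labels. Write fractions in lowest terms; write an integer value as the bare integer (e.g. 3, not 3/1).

1. join N+O (d=4) ⇒ NO; edges |N|=2, |O|=2
  updated: d(NO,R)=38, d(NO,Z)=69/2
2. join NO+Z (d=69/2) ⇒ NOZ; edges |NO|=61/4, |Z|=69/4
  updated: d(NOZ,R)=38
3. join NOZ+R (d=38) ⇒ NORZ; edges |NOZ|=7/4, |R|=19
final tree: (((N:2,O:2):61/4,Z:69/4):7/4,R:19)
total length: 229/4

7/4,19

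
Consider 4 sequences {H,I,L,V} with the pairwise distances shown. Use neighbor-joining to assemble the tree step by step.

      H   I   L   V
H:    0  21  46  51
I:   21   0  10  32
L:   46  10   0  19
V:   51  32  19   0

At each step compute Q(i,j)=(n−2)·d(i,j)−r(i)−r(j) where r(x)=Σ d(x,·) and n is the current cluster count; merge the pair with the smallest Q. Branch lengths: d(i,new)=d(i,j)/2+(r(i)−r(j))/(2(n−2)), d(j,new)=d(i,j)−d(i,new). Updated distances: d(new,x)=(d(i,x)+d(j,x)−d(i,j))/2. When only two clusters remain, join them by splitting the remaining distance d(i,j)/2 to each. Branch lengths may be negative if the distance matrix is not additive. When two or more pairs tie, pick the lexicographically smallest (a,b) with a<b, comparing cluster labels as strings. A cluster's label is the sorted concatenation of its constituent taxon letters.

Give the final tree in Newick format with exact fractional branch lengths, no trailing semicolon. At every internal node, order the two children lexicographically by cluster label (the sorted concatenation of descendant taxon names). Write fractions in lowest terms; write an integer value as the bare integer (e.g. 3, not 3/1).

(((H:97/4,I:-13/4):59/4,L:11/4):65/8,V:65/8)

step 1: merge (H,I) at d=21, Q=-139; branch lengths H→97/4, I→-13/4; new cluster HI
  updated: d(HI,L)=35/2, d(HI,V)=31
step 2: merge (HI,L) at d=35/2, Q=-135/2; branch lengths HI→59/4, L→11/4; new cluster HIL
  updated: d(HIL,V)=65/4
step 3: merge (HIL,V) at d=65/4; branch lengths HIL→65/8, V→65/8; new cluster HILV
final tree: (((H:97/4,I:-13/4):59/4,L:11/4):65/8,V:65/8)
total length: 219/4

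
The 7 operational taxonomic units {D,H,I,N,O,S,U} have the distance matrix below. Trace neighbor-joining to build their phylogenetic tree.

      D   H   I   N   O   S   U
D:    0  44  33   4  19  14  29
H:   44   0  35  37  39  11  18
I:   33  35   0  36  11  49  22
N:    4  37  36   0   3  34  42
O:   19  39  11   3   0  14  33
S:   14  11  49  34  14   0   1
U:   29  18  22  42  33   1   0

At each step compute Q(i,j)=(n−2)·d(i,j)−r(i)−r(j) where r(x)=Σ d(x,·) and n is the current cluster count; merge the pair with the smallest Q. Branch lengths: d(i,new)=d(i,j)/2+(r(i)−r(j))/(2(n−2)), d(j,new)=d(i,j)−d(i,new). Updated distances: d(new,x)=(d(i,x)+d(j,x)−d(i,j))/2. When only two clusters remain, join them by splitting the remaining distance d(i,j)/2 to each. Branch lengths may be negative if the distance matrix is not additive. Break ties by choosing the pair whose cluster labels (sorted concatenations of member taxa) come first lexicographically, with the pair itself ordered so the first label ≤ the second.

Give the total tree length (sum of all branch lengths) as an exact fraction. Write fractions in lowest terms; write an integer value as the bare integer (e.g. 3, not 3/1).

973/16

iteration 1: select D,N (d=4, Q=-279); attach at lengths (7/10, 33/10); label the merged cluster DN
  updated: d(DN,H)=77/2, d(DN,I)=65/2, d(DN,O)=9, d(DN,S)=22, d(DN,U)=67/2
iteration 2: select I,O (d=11, Q=-423/2); attach at lengths (175/16, 1/16); label the merged cluster IO
  updated: d(DN,IO)=61/4, d(H,IO)=63/2, d(IO,S)=26, d(IO,U)=22
iteration 3: select DN,IO (d=61/4, Q=-633/4); attach at lengths (241/24, 125/24); label the merged cluster DINO
  updated: d(DINO,H)=219/8, d(DINO,S)=131/8, d(DINO,U)=161/8
iteration 4: select DINO,H (d=219/8, Q=-131/2); attach at lengths (249/16, 189/16); label the merged cluster DHINO
  updated: d(DHINO,S)=0, d(DHINO,U)=43/8
iteration 5: select DHINO,S (d=0, Q=-51/8); attach at lengths (35/16, -35/16); label the merged cluster DHINOS
  updated: d(DHINOS,U)=51/16
iteration 6: select DHINOS,U (d=51/16); attach at lengths (51/32, 51/32); label the merged cluster DHINOSU
final tree: (((((D:7/10,N:33/10):241/24,(I:175/16,O:1/16):125/24):249/16,H:189/16):35/16,S:-35/16):51/32,U:51/32)
total length: 973/16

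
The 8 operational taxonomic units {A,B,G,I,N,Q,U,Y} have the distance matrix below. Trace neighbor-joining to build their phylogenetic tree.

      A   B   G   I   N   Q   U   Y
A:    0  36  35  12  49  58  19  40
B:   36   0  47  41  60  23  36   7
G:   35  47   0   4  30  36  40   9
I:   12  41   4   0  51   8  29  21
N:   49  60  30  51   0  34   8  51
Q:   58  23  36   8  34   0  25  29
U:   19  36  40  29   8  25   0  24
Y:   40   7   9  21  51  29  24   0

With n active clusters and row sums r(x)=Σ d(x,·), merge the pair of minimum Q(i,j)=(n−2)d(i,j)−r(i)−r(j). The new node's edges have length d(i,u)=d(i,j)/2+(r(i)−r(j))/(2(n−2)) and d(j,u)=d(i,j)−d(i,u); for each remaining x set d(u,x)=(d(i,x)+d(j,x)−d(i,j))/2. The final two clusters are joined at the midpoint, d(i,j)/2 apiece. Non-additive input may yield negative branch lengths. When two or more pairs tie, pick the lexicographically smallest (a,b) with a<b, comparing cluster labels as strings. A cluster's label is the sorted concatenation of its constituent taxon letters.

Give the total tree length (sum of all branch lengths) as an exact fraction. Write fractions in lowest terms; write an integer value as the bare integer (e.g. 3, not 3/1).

step 1: merge (N,U) at d=8, Q=-416; branch lengths N→25/2, U→-9/2; new cluster NU
  updated: d(A,NU)=30, d(B,NU)=44, d(G,NU)=31, d(I,NU)=36, d(NU,Q)=51/2, d(NU,Y)=67/2
step 2: merge (B,Y) at d=7, Q=-605/2; branch lengths B→187/20, Y→-47/20; new cluster BY
  updated: d(A,BY)=69/2, d(BY,G)=49/2, d(BY,I)=55/2, d(BY,NU)=141/4, d(BY,Q)=45/2
step 3: merge (A,I) at d=12, Q=-209; branch lengths A→65/4, I→-17/4; new cluster AI
  updated: d(AI,BY)=25, d(AI,G)=27/2, d(AI,NU)=27, d(AI,Q)=27
step 4: merge (AI,G) at d=27/2, Q=-157; branch lengths AI→14/3, G→53/6; new cluster AGI
  updated: d(AGI,BY)=18, d(AGI,NU)=89/4, d(AGI,Q)=99/4
step 5: merge (AGI,BY) at d=18, Q=-419/4; branch lengths AGI→101/16, BY→187/16; new cluster ABGIY
  updated: d(ABGIY,NU)=79/4, d(ABGIY,Q)=117/8
step 6: merge (ABGIY,NU) at d=79/4, Q=-479/8; branch lengths ABGIY→71/16, NU→245/16; new cluster ABGINUY
  updated: d(ABGINUY,Q)=163/16
step 7: merge (ABGINUY,Q) at d=163/16; branch lengths ABGINUY→163/32, Q→163/32; new cluster ABGINQUY
final tree: (((((A:65/4,I:-17/4):14/3,G:53/6):101/16,(B:187/20,Y:-47/20):187/16):71/16,(N:25/2,U:-9/2):245/16):163/32,Q:163/32)
total length: 1415/16

1415/16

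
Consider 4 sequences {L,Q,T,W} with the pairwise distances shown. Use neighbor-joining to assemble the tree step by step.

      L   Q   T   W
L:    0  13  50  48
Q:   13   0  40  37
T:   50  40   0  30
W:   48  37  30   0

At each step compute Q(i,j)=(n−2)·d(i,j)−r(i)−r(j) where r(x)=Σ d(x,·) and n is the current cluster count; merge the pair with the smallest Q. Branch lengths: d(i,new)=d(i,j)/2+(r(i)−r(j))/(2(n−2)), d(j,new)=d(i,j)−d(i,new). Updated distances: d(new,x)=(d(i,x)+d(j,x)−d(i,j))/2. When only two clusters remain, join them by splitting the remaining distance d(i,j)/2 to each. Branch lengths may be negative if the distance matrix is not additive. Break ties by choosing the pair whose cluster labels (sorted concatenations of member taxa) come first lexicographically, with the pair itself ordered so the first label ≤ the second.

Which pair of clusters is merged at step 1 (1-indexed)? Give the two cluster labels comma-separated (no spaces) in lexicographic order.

L,Q

iteration 1: select L,Q (d=13, Q=-175); attach at lengths (47/4, 5/4); label the merged cluster LQ
  updated: d(LQ,T)=77/2, d(LQ,W)=36
iteration 2: select LQ,T (d=77/2, Q=-209/2); attach at lengths (89/4, 65/4); label the merged cluster LQT
  updated: d(LQT,W)=55/4
iteration 3: select LQT,W (d=55/4); attach at lengths (55/8, 55/8); label the merged cluster LQTW
final tree: (((L:47/4,Q:5/4):89/4,T:65/4):55/8,W:55/8)
total length: 261/4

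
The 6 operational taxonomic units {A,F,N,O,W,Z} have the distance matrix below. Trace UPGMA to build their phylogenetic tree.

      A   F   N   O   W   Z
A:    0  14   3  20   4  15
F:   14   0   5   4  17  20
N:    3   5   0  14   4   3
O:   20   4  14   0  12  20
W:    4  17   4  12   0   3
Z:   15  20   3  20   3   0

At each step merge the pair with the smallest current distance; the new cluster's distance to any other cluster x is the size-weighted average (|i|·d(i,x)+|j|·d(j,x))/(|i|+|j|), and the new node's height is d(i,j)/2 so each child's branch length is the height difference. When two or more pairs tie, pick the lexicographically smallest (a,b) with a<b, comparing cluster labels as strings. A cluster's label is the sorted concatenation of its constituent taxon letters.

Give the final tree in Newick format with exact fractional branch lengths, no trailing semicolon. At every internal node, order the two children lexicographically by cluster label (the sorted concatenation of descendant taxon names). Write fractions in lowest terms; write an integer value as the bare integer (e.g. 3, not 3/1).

(((A:3/2,N:3/2):7/4,(W:3/2,Z:3/2):7/4):35/8,(F:2,O:2):45/8)

1. join A+N (d=3) ⇒ AN; edges |A|=3/2, |N|=3/2
  updated: d(AN,F)=19/2, d(AN,O)=17, d(AN,W)=4, d(AN,Z)=9
2. join W+Z (d=3) ⇒ WZ; edges |W|=3/2, |Z|=3/2
  updated: d(AN,WZ)=13/2, d(F,WZ)=37/2, d(O,WZ)=16
3. join F+O (d=4) ⇒ FO; edges |F|=2, |O|=2
  updated: d(AN,FO)=53/4, d(FO,WZ)=69/4
4. join AN+WZ (d=13/2) ⇒ ANWZ; edges |AN|=7/4, |WZ|=7/4
  updated: d(ANWZ,FO)=61/4
5. join ANWZ+FO (d=61/4) ⇒ AFNOWZ; edges |ANWZ|=35/8, |FO|=45/8
final tree: (((A:3/2,N:3/2):7/4,(W:3/2,Z:3/2):7/4):35/8,(F:2,O:2):45/8)
total length: 47/2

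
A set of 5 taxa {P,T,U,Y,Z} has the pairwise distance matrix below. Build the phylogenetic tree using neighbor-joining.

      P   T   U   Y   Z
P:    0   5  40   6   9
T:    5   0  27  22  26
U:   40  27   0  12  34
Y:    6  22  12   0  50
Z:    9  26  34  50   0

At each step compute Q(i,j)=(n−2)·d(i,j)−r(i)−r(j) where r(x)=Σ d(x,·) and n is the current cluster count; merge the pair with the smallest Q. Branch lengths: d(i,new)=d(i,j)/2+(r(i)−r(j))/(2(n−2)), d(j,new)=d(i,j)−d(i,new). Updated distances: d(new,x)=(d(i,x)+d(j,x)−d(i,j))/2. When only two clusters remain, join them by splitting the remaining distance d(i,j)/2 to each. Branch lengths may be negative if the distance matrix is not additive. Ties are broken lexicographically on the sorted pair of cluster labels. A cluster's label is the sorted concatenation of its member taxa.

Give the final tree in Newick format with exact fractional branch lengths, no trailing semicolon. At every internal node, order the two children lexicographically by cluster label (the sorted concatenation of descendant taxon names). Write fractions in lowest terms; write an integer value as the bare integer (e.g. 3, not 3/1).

(((P:-11/2,Z:29/2):29/4,T:15/4):59/8,(U:59/6,Y:13/6):59/8)

iteration 1: select U,Y (d=12, Q=-167); attach at lengths (59/6, 13/6); label the merged cluster UY
  updated: d(P,UY)=17, d(T,UY)=37/2, d(UY,Z)=36
iteration 2: select P,Z (d=9, Q=-84); attach at lengths (-11/2, 29/2); label the merged cluster PZ
  updated: d(PZ,T)=11, d(PZ,UY)=22
iteration 3: select PZ,T (d=11, Q=-103/2); attach at lengths (29/4, 15/4); label the merged cluster PTZ
  updated: d(PTZ,UY)=59/4
iteration 4: select PTZ,UY (d=59/4); attach at lengths (59/8, 59/8); label the merged cluster PTUYZ
final tree: (((P:-11/2,Z:29/2):29/4,T:15/4):59/8,(U:59/6,Y:13/6):59/8)
total length: 187/4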